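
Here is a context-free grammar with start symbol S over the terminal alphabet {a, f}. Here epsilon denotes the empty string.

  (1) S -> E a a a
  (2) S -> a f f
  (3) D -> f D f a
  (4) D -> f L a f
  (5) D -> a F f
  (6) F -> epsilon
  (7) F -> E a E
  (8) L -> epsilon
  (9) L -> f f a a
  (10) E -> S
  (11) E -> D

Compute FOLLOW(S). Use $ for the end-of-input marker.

FIRST(D): from D->f D f a we get {f}; from D->f L a f we get {f}; from D->a F f we get {a}. So FIRST(D) = {a, f}.
FIRST(L): from L->epsilon we get {epsilon}; from L->f f a a we get {f}. So FIRST(L) = {epsilon, f}.
FIRST(S): from S->E a a a we get {a, f}; from S->a f f we get {a}. So FIRST(S) = {a, f}.
FIRST(E): from E->S we get {a, f}; from E->D we get {a, f}. So FIRST(E) = {a, f}.
FIRST(F): from F->epsilon we get {epsilon}; from F->E a E we get {a, f}. So FIRST(F) = {epsilon, a, f}.
FOLLOW(S) includes $ since S is the start symbol.
FOLLOW(F): in D->a F f, F is followed by f with FIRST {f}. Thus FOLLOW(F) = {f}.
FOLLOW(L): in D->f L a f, L is followed by a f with FIRST {a}. Thus FOLLOW(L) = {a}.
FOLLOW(E): in S->E a a a, E is followed by a a a with FIRST {a}; in F->E a E (occurrence 1), E is followed by a E with FIRST {a}; in F->E a E (occurrence 2), the suffix after E is empty, so FOLLOW(E) ⊇ FOLLOW(F) = {f}. Thus FOLLOW(E) = {a, f}.
FOLLOW(S): in E->S, the suffix after S is empty, so FOLLOW(S) ⊇ FOLLOW(E) = {a, f}. Thus FOLLOW(S) = {$, a, f}.
FOLLOW(D): in D->f D f a, D is followed by f a with FIRST {f}; in E->D, the suffix after D is empty, so FOLLOW(D) ⊇ FOLLOW(E) = {a, f}. Thus FOLLOW(D) = {a, f}.

{$, a, f}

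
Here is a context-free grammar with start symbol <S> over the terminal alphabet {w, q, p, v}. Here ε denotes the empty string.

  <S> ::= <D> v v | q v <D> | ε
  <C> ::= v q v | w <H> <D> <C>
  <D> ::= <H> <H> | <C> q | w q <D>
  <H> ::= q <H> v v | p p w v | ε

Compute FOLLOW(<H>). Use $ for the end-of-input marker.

FIRST(<C>): from <C>::=v q v we get {v}; from <C>::=w <H> <D> <C> we get {w}. So FIRST(<C>) = {v, w}.
FIRST(<H>): from <H>::=q <H> v v we get {q}; from <H>::=p p w v we get {p}; from <H>::=ε we get {ε}. So FIRST(<H>) = {ε, p, q}.
FIRST(<D>): from <D>::=<H> <H> we get {ε, p, q}; from <D>::=<C> q we get {v, w}; from <D>::=w q <D> we get {w}. So FIRST(<D>) = {ε, p, q, v, w}.
FIRST(<S>): from <S>::=<D> v v we get {p, q, v, w}; from <S>::=q v <D> we get {q}; from <S>::=ε we get {ε}. So FIRST(<S>) = {ε, p, q, v, w}.
FOLLOW(<S>) includes $ since <S> is the start symbol.
FOLLOW(<S>): <S> appears on no right-hand side. Thus FOLLOW(<S>) = {$}.
FOLLOW(<C>): in <C>::=w <H> <D> <C>, the suffix after <C> is empty (adds nothing new); in <D>::=<C> q, <C> is followed by q with FIRST {q}. Thus FOLLOW(<C>) = {q}.
FOLLOW(<D>): in <S>::=<D> v v, <D> is followed by v v with FIRST {v}; in <S>::=q v <D>, the suffix after <D> is empty, so FOLLOW(<D>) ⊇ FOLLOW(<S>) = {$}; in <C>::=w <H> <D> <C>, <D> is followed by <C> with FIRST {v, w}; in <D>::=w q <D>, the suffix after <D> is empty (adds nothing new). Thus FOLLOW(<D>) = {$, v, w}.
FOLLOW(<H>): in <C>::=w <H> <D> <C>, <H> is followed by <D> <C> with FIRST {p, q, v, w}; in <D>::=<H> <H> (occurrence 1), <H> is followed by <H> with FIRST {ε, p, q}; in <D>::=<H> <H> (occurrence 1), the suffix after <H> is nullable, so FOLLOW(<H>) ⊇ FOLLOW(<D>) = {$, v, w}; in <D>::=<H> <H> (occurrence 2), the suffix after <H> is empty, so FOLLOW(<H>) ⊇ FOLLOW(<D>) = {$, v, w}; in <H>::=q <H> v v, <H> is followed by v v with FIRST {v}. Thus FOLLOW(<H>) = {$, p, q, v, w}.

{$, p, q, v, w}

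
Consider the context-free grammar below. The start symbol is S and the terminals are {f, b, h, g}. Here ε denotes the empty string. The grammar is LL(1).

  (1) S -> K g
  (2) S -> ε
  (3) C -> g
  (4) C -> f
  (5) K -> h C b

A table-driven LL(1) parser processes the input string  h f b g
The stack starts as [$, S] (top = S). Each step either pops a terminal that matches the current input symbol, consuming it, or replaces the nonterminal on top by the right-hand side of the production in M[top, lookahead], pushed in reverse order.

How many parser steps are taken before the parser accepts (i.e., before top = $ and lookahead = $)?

7

     Stack      Input      Action
  1  $ S        h f b g $  expand S -> K g
  2  $ g K      h f b g $  expand K -> h C b
  3  $ g b C h  h f b g $  match h
  4  $ g b C    f b g $    expand C -> f
  5  $ g b f    f b g $    match f
  6  $ g b      b g $      match b
  7  $ g        g $        match g
Accept reached after 7 steps.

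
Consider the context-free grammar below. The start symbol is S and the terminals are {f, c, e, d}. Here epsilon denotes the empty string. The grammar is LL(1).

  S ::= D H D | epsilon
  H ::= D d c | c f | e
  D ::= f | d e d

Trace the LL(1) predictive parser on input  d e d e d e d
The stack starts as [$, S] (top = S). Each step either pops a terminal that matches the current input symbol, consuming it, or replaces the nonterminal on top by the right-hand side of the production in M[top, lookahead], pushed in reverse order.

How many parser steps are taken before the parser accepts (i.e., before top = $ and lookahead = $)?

step 1: stack=$ S  input=d e d e d e d $  — expand S ::= D H D
step 2: stack=$ D H D  input=d e d e d e d $  — expand D ::= d e d
step 3: stack=$ D H d e d  input=d e d e d e d $  — match d
step 4: stack=$ D H d e  input=e d e d e d $  — match e
step 5: stack=$ D H d  input=d e d e d $  — match d
step 6: stack=$ D H  input=e d e d $  — expand H ::= e
step 7: stack=$ D e  input=e d e d $  — match e
step 8: stack=$ D  input=d e d $  — expand D ::= d e d
step 9: stack=$ d e d  input=d e d $  — match d
step 10: stack=$ d e  input=e d $  — match e
step 11: stack=$ d  input=d $  — match d
Accept reached after 11 steps.

11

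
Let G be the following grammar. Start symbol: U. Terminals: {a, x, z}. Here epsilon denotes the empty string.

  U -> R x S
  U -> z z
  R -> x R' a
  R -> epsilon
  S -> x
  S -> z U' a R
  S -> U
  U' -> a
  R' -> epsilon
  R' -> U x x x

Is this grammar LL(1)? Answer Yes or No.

FIRST(U) = {x, z}
FIRST(R) = {epsilon, x}
FIRST(S) = {x, z}
FIRST(U') = {a}
FIRST(R') = {epsilon, x, z}
FOLLOW(U) = {$, x}
FOLLOW(R) = {$, x}
FOLLOW(S) = {$, x}
FOLLOW(U') = {a}
FOLLOW(R') = {a}
Cell M[R, x] receives both R -> x R' a and R -> epsilon — the grammar is not LL(1).

No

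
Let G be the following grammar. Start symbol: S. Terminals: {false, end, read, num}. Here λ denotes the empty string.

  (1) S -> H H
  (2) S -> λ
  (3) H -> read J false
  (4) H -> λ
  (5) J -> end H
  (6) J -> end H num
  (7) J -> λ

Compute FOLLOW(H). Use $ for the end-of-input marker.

{$, false, num, read}

FIRST(H) = {λ, read}
FIRST(J) = {λ, end}
FIRST(S) = {λ, read}  (via H H)
FOLLOW(S) includes $ since S is the start symbol.
FOLLOW(S): S appears on no right-hand side. Thus FOLLOW(S) = {$}.
FOLLOW(J): in H->read J false, J is followed by false with FIRST {false}. Thus FOLLOW(J) = {false}.
FOLLOW(H): in S->H H (occurrence 1), H is followed by H with FIRST {λ, read}; in S->H H (occurrence 1), the suffix after H is nullable, so FOLLOW(H) ⊇ FOLLOW(S) = {$}; in S->H H (occurrence 2), the suffix after H is empty, so FOLLOW(H) ⊇ FOLLOW(S) = {$}; in J->end H, the suffix after H is empty, so FOLLOW(H) ⊇ FOLLOW(J) = {false}; in J->end H num, H is followed by num with FIRST {num}. Thus FOLLOW(H) = {$, false, num, read}.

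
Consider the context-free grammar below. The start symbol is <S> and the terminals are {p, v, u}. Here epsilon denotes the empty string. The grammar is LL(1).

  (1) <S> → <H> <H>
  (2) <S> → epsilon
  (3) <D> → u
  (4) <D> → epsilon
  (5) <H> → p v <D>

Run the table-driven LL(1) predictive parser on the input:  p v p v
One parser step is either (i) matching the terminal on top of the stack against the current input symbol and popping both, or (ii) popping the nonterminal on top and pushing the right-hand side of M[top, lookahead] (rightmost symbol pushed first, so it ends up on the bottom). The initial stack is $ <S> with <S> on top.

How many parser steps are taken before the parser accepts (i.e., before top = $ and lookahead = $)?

step 1: stack=$ <S>  input=p v p v $  — expand <S> → <H> <H>
step 2: stack=$ <H> <H>  input=p v p v $  — expand <H> → p v <D>
step 3: stack=$ <H> <D> v p  input=p v p v $  — match p
step 4: stack=$ <H> <D> v  input=v p v $  — match v
step 5: stack=$ <H> <D>  input=p v $  — expand <D> → epsilon
step 6: stack=$ <H>  input=p v $  — expand <H> → p v <D>
step 7: stack=$ <D> v p  input=p v $  — match p
step 8: stack=$ <D> v  input=v $  — match v
step 9: stack=$ <D>  input=$  — expand <D> → epsilon
Accept reached after 9 steps.

9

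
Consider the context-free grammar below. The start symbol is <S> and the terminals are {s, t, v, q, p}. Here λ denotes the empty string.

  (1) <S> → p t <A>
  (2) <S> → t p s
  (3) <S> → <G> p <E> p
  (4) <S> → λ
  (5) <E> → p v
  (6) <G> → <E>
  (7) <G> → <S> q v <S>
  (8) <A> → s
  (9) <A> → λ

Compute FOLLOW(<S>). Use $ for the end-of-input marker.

FIRST(<E>): from <E>→p v we get {p}. So FIRST(<E>) = {p}.
FIRST(<A>): from <A>→s we get {s}; from <A>→λ we get {λ}. So FIRST(<A>) = {λ, s}.
FIRST(<S>): from <S>→p t <A> we get {p}; from <S>→t p s we get {t}; from <S>→<G> p <E> p we get {p, q, t}; from <S>→λ we get {λ}. So FIRST(<S>) = {λ, p, q, t}.
FIRST(<G>): from <G>→<E> we get {p}; from <G>→<S> q v <S> we get {p, q, t}. So FIRST(<G>) = {p, q, t}.
FOLLOW(<S>) includes $ since <S> is the start symbol.
FOLLOW(<G>): in <S>→<G> p <E> p, <G> is followed by p <E> p with FIRST {p}. Thus FOLLOW(<G>) = {p}.
FOLLOW(<S>): in <G>→<S> q v <S> (occurrence 1), <S> is followed by q v <S> with FIRST {q}; in <G>→<S> q v <S> (occurrence 2), the suffix after <S> is empty, so FOLLOW(<S>) ⊇ FOLLOW(<G>) = {p}. Thus FOLLOW(<S>) = {$, p, q}.
FOLLOW(<E>): in <S>→<G> p <E> p, <E> is followed by p with FIRST {p}; in <G>→<E>, the suffix after <E> is empty, so FOLLOW(<E>) ⊇ FOLLOW(<G>) = {p}. Thus FOLLOW(<E>) = {p}.
FOLLOW(<A>): in <S>→p t <A>, the suffix after <A> is empty, so FOLLOW(<A>) ⊇ FOLLOW(<S>) = {$, p, q}. Thus FOLLOW(<A>) = {$, p, q}.

{$, p, q}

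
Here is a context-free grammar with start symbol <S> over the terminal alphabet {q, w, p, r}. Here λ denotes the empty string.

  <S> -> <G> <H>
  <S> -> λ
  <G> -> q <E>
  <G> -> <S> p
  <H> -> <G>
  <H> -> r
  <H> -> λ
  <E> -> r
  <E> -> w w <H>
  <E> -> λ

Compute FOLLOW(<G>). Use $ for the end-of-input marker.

FIRST(<E>): from <E>->r we get {r}; from <E>->w w <H> we get {w}; from <E>->λ we get {λ}. So FIRST(<E>) = {λ, r, w}.
FIRST(<S>): from <S>-><G> <H> we get {p, q}; from <S>->λ we get {λ}. So FIRST(<S>) = {λ, p, q}.
FIRST(<G>): from <G>->q <E> we get {q}; from <G>-><S> p we get {p, q}. So FIRST(<G>) = {p, q}.
FIRST(<H>): from <H>-><G> we get {p, q}; from <H>->r we get {r}; from <H>->λ we get {λ}. So FIRST(<H>) = {λ, p, q, r}.
FOLLOW(<S>) includes $ since <S> is the start symbol.
FOLLOW(<S>): in <G>-><S> p, <S> is followed by p with FIRST {p}. Thus FOLLOW(<S>) = {$, p}.
FOLLOW(<G>): in <S>-><G> <H>, <G> is followed by <H> with FIRST {λ, p, q, r}; in <S>-><G> <H>, the suffix after <G> is nullable, so FOLLOW(<G>) ⊇ FOLLOW(<S>) = {$, p}; in <H>-><G>, the suffix after <G> is empty, so FOLLOW(<G>) ⊇ FOLLOW(<H>) = {$, p, q, r}. Thus FOLLOW(<G>) = {$, p, q, r}.
FOLLOW(<E>): in <G>->q <E>, the suffix after <E> is empty, so FOLLOW(<E>) ⊇ FOLLOW(<G>) = {$, p, q, r}. Thus FOLLOW(<E>) = {$, p, q, r}.
FOLLOW(<H>): in <S>-><G> <H>, the suffix after <H> is empty, so FOLLOW(<H>) ⊇ FOLLOW(<S>) = {$, p}; in <E>->w w <H>, the suffix after <H> is empty, so FOLLOW(<H>) ⊇ FOLLOW(<E>) = {$, p, q, r}. Thus FOLLOW(<H>) = {$, p, q, r}.

{$, p, q, r}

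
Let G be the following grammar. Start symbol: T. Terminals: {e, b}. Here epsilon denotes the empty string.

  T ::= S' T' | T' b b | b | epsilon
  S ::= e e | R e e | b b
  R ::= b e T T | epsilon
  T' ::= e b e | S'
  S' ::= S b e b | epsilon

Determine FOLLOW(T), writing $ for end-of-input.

FIRST(R): from R::=b e T T we get {b}; from R::=epsilon we get {epsilon}. So FIRST(R) = {epsilon, b}.
FIRST(S): from S::=e e we get {e}; from S::=R e e we get {b, e}; from S::=b b we get {b}. So FIRST(S) = {b, e}.
FIRST(S'): from S'::=S b e b we get {b, e}; from S'::=epsilon we get {epsilon}. So FIRST(S') = {epsilon, b, e}.
FIRST(T'): from T'::=e b e we get {e}; from T'::=S' we get {epsilon, b, e}. So FIRST(T') = {epsilon, b, e}.
FIRST(T): from T::=S' T' we get {epsilon, b, e}; from T::=T' b b we get {b, e}; from T::=b we get {b}; from T::=epsilon we get {epsilon}. So FIRST(T) = {epsilon, b, e}.
FOLLOW(T) includes $ since T is the start symbol.
FOLLOW(S): in S'::=S b e b, S is followed by b e b with FIRST {b}. Thus FOLLOW(S) = {b}.
FOLLOW(R): in S::=R e e, R is followed by e e with FIRST {e}. Thus FOLLOW(R) = {e}.
FOLLOW(T): in R::=b e T T (occurrence 1), T is followed by T with FIRST {epsilon, b, e}; in R::=b e T T (occurrence 1), the suffix after T is nullable, so FOLLOW(T) ⊇ FOLLOW(R) = {e}; in R::=b e T T (occurrence 2), the suffix after T is empty, so FOLLOW(T) ⊇ FOLLOW(R) = {e}. Thus FOLLOW(T) = {$, b, e}.
FOLLOW(T'): in T::=S' T', the suffix after T' is empty, so FOLLOW(T') ⊇ FOLLOW(T) = {$, b, e}; in T::=T' b b, T' is followed by b b with FIRST {b}. Thus FOLLOW(T') = {$, b, e}.
FOLLOW(S'): in T::=S' T', S' is followed by T' with FIRST {epsilon, b, e}; in T::=S' T', the suffix after S' is nullable, so FOLLOW(S') ⊇ FOLLOW(T) = {$, b, e}; in T'::=S', the suffix after S' is empty, so FOLLOW(S') ⊇ FOLLOW(T') = {$, b, e}. Thus FOLLOW(S') = {$, b, e}.

{$, b, e}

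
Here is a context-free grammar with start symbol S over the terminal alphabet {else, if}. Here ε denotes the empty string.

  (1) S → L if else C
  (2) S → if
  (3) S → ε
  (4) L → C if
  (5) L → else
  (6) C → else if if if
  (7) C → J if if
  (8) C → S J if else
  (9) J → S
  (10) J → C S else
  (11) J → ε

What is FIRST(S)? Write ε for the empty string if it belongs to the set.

{ε, else, if}

FIRST(S) = {ε, else, if}  (via L if else C)
FIRST(L) = {else, if}  (via C if)
FIRST(C) = {else, if}  (via J if if, S J if else)
FIRST(J) = {ε, else, if}  (via S, C S else)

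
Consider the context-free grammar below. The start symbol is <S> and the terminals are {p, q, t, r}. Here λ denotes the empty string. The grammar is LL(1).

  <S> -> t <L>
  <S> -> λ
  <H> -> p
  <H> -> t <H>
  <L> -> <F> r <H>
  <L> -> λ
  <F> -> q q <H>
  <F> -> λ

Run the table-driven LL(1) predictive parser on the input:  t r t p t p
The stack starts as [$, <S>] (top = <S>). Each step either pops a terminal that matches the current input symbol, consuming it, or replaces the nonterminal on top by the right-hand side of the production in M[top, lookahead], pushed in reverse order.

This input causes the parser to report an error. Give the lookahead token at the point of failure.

      Stack        Input          Action
   1  $ <S>        t r t p t p $  expand <S> -> t <L>
   2  $ <L> t      t r t p t p $  match t
   3  $ <L>        r t p t p $    expand <L> -> <F> r <H>
   4  $ <H> r <F>  r t p t p $    expand <F> -> λ
   5  $ <H> r      r t p t p $    match r
   6  $ <H>        t p t p $      expand <H> -> t <H>
   7  $ <H> t      t p t p $      match t
   8  $ <H>        p t p $        expand <H> -> p
   9  $ p          p t p $        match p
  10  $            t p $          error: stack empty but input remains

t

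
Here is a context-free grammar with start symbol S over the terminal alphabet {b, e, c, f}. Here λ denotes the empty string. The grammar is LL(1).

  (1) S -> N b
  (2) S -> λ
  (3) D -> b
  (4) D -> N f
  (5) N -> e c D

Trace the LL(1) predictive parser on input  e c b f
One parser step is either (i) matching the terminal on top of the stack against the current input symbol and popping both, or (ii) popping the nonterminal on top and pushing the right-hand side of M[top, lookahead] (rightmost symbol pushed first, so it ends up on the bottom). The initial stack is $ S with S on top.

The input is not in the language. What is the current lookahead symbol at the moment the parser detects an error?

f

     Stack      Input      Action
  1  $ S        e c b f $  expand S -> N b
  2  $ b N      e c b f $  expand N -> e c D
  3  $ b D c e  e c b f $  match e
  4  $ b D c    c b f $    match c
  5  $ b D      b f $      expand D -> b
  6  $ b b      b f $      match b
  7  $ b        f $        error: top is terminal b but lookahead is f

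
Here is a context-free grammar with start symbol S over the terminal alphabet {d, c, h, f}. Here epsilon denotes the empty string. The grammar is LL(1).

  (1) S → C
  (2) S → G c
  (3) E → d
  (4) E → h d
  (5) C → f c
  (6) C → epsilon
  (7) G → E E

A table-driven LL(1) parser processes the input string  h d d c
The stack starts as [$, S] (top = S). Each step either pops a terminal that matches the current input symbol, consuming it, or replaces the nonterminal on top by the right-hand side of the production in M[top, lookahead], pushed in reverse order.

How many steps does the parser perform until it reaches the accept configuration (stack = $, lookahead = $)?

     Stack      Input      Action
  1  $ S        h d d c $  expand S → G c
  2  $ c G      h d d c $  expand G → E E
  3  $ c E E    h d d c $  expand E → h d
  4  $ c E d h  h d d c $  match h
  5  $ c E d    d d c $    match d
  6  $ c E      d c $      expand E → d
  7  $ c d      d c $      match d
  8  $ c        c $        match c
Accept reached after 8 steps.

8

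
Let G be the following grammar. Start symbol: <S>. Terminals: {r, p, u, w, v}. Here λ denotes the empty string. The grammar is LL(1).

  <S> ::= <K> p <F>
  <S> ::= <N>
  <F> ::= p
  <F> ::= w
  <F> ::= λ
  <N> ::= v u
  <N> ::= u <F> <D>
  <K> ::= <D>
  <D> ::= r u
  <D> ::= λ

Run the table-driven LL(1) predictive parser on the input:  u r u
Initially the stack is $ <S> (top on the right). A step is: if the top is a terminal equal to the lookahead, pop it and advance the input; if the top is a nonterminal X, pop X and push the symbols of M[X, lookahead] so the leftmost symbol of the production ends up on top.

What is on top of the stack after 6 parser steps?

step 1: stack=$ <S>  input=u r u $  — expand <S> ::= <N>
step 2: stack=$ <N>  input=u r u $  — expand <N> ::= u <F> <D>
step 3: stack=$ <D> <F> u  input=u r u $  — match u
step 4: stack=$ <D> <F>  input=r u $  — expand <F> ::= λ
step 5: stack=$ <D>  input=r u $  — expand <D> ::= r u
step 6: stack=$ u r  input=r u $  — match r
Stack after step 6: $ u (top = u).

u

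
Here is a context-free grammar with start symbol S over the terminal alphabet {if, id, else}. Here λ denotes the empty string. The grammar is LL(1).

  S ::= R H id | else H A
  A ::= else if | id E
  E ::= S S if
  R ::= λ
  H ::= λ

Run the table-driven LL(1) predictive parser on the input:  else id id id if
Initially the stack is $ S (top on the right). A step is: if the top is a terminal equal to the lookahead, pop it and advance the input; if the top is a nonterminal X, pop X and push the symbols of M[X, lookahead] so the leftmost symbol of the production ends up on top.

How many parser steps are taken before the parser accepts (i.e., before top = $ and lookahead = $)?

      Stack          Input               Action
   1  $ S            else id id id if $  expand S ::= else H A
   2  $ A H else     else id id id if $  match else
   3  $ A H          id id id if $       expand H ::= λ
   4  $ A            id id id if $       expand A ::= id E
   5  $ E id         id id id if $       match id
   6  $ E            id id if $          expand E ::= S S if
   7  $ if S S       id id if $          expand S ::= R H id
   8  $ if S id H R  id id if $          expand R ::= λ
   9  $ if S id H    id id if $          expand H ::= λ
  10  $ if S id      id id if $          match id
  11  $ if S         id if $             expand S ::= R H id
  12  $ if id H R    id if $             expand R ::= λ
  13  $ if id H      id if $             expand H ::= λ
  14  $ if id        id if $             match id
  15  $ if           if $                match if
Accept reached after 15 steps.

15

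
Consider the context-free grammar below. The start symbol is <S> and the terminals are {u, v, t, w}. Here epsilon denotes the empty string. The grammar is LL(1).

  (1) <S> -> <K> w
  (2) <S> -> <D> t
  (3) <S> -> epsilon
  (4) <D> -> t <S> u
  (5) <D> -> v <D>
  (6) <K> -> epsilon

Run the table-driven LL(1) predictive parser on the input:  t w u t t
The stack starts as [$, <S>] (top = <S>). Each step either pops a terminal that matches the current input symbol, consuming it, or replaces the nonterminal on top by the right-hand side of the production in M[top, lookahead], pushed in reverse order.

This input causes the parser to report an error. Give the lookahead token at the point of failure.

step 1: stack=$ <S>  input=t w u t t $  — expand <S> -> <D> t
step 2: stack=$ t <D>  input=t w u t t $  — expand <D> -> t <S> u
step 3: stack=$ t u <S> t  input=t w u t t $  — match t
step 4: stack=$ t u <S>  input=w u t t $  — expand <S> -> <K> w
step 5: stack=$ t u w <K>  input=w u t t $  — expand <K> -> epsilon
step 6: stack=$ t u w  input=w u t t $  — match w
step 7: stack=$ t u  input=u t t $  — match u
step 8: stack=$ t  input=t t $  — match t
step 9: stack=$  input=t $  — error: stack empty but input remains

t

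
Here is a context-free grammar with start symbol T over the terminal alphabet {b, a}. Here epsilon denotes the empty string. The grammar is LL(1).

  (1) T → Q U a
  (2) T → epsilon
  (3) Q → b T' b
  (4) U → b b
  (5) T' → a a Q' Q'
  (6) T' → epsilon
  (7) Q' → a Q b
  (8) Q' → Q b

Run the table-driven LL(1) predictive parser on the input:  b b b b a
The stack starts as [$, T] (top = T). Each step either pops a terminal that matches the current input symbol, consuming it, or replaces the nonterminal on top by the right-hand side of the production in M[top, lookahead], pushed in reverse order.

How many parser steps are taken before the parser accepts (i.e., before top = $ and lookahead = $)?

9

     Stack         Input        Action
  1  $ T           b b b b a $  expand T → Q U a
  2  $ a U Q       b b b b a $  expand Q → b T' b
  3  $ a U b T' b  b b b b a $  match b
  4  $ a U b T'    b b b a $    expand T' → epsilon
  5  $ a U b       b b b a $    match b
  6  $ a U         b b a $      expand U → b b
  7  $ a b b       b b a $      match b
  8  $ a b         b a $        match b
  9  $ a           a $          match a
Accept reached after 9 steps.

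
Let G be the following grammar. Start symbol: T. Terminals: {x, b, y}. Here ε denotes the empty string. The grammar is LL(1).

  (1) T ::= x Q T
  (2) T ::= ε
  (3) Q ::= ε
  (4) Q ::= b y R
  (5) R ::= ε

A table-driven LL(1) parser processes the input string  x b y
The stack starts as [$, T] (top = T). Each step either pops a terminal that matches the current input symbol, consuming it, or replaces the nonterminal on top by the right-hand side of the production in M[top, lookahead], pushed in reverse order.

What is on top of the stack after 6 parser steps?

step 1: stack=$ T  input=x b y $  — expand T ::= x Q T
step 2: stack=$ T Q x  input=x b y $  — match x
step 3: stack=$ T Q  input=b y $  — expand Q ::= b y R
step 4: stack=$ T R y b  input=b y $  — match b
step 5: stack=$ T R y  input=y $  — match y
step 6: stack=$ T R  input=$  — expand R ::= ε
Stack after step 6: $ T (top = T).

T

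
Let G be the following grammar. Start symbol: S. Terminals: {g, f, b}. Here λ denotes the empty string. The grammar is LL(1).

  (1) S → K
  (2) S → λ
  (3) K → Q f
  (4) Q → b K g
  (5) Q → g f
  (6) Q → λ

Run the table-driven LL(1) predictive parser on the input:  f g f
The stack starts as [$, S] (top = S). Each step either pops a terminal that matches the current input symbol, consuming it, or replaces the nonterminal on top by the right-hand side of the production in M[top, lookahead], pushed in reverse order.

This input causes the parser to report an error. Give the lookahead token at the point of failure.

g

     Stack  Input    Action
  1  $ S    f g f $  expand S → K
  2  $ K    f g f $  expand K → Q f
  3  $ f Q  f g f $  expand Q → λ
  4  $ f    f g f $  match f
  5  $      g f $    error: stack empty but input remains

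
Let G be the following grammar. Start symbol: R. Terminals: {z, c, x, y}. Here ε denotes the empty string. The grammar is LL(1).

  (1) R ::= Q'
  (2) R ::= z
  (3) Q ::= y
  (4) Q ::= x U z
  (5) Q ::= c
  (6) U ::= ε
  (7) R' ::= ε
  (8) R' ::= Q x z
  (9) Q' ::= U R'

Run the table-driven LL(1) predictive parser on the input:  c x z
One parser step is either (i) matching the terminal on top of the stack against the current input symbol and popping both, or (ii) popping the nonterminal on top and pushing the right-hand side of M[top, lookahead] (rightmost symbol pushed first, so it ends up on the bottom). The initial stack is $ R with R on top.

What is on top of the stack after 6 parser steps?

x

step 1: stack=$ R  input=c x z $  — expand R ::= Q'
step 2: stack=$ Q'  input=c x z $  — expand Q' ::= U R'
step 3: stack=$ R' U  input=c x z $  — expand U ::= ε
step 4: stack=$ R'  input=c x z $  — expand R' ::= Q x z
step 5: stack=$ z x Q  input=c x z $  — expand Q ::= c
step 6: stack=$ z x c  input=c x z $  — match c
Stack after step 6: $ z x (top = x).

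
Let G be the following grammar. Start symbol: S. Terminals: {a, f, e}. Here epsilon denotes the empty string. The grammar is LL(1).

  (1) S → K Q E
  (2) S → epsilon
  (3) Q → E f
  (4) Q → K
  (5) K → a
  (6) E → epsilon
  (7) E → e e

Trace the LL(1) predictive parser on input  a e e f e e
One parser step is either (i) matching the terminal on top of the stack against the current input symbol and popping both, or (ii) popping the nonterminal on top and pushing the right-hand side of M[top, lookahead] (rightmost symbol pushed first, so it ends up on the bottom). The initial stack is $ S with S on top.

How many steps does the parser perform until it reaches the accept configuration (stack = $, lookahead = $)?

11

step 1: stack=$ S  input=a e e f e e $  — expand S → K Q E
step 2: stack=$ E Q K  input=a e e f e e $  — expand K → a
step 3: stack=$ E Q a  input=a e e f e e $  — match a
step 4: stack=$ E Q  input=e e f e e $  — expand Q → E f
step 5: stack=$ E f E  input=e e f e e $  — expand E → e e
step 6: stack=$ E f e e  input=e e f e e $  — match e
step 7: stack=$ E f e  input=e f e e $  — match e
step 8: stack=$ E f  input=f e e $  — match f
step 9: stack=$ E  input=e e $  — expand E → e e
step 10: stack=$ e e  input=e e $  — match e
step 11: stack=$ e  input=e $  — match e
Accept reached after 11 steps.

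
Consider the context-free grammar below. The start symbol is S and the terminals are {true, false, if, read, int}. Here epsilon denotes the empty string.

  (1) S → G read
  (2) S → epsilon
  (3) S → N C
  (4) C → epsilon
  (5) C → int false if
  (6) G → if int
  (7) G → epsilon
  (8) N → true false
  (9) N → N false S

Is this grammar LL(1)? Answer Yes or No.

No

FIRST(S) = {epsilon, if, read, true}
FIRST(C) = {epsilon, int}
FIRST(G) = {epsilon, if}
FIRST(N) = {true}
FOLLOW(S) = {$, false, int}
FOLLOW(C) = {$, false, int}
FOLLOW(G) = {read}
FOLLOW(N) = {$, false, int}
Cell M[C, int] receives both C → epsilon and C → int false if — the grammar is not LL(1).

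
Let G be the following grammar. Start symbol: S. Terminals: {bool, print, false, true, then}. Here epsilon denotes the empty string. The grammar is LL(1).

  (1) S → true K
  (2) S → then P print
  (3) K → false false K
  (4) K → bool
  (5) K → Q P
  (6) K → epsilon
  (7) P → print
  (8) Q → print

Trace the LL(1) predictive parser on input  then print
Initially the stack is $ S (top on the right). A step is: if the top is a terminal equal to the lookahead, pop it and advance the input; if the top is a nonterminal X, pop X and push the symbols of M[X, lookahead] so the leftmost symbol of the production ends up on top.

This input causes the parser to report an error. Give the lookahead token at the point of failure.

step 1: stack=$ S  input=then print $  — expand S → then P print
step 2: stack=$ print P then  input=then print $  — match then
step 3: stack=$ print P  input=print $  — expand P → print
step 4: stack=$ print print  input=print $  — match print
step 5: stack=$ print  input=$  — error: top is terminal print but lookahead is $

$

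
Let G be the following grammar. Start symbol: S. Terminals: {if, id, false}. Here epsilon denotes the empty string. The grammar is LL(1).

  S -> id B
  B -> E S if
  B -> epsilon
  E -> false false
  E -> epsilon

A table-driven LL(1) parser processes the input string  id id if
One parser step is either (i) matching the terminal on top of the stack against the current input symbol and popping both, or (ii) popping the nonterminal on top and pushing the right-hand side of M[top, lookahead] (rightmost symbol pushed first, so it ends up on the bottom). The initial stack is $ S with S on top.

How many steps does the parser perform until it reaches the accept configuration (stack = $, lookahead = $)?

step 1: stack=$ S  input=id id if $  — expand S -> id B
step 2: stack=$ B id  input=id id if $  — match id
step 3: stack=$ B  input=id if $  — expand B -> E S if
step 4: stack=$ if S E  input=id if $  — expand E -> epsilon
step 5: stack=$ if S  input=id if $  — expand S -> id B
step 6: stack=$ if B id  input=id if $  — match id
step 7: stack=$ if B  input=if $  — expand B -> epsilon
step 8: stack=$ if  input=if $  — match if
Accept reached after 8 steps.

8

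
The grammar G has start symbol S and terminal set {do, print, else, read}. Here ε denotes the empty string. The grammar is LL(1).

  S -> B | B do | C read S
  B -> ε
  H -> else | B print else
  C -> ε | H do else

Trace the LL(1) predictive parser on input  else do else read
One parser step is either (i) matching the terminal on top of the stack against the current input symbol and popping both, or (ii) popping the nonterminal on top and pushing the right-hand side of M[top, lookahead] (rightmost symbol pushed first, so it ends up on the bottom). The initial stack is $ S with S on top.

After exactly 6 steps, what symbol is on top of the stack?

read

     Stack                  Input                Action
  1  $ S                    else do else read $  expand S -> C read S
  2  $ S read C             else do else read $  expand C -> H do else
  3  $ S read else do H     else do else read $  expand H -> else
  4  $ S read else do else  else do else read $  match else
  5  $ S read else do       do else read $       match do
  6  $ S read else          else read $          match else
Stack after step 6: $ S read (top = read).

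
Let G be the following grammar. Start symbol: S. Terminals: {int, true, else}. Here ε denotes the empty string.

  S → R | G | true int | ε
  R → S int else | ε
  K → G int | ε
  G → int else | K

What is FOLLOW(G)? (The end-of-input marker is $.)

{$, int}

FIRST(S) = {ε, int, true}  (via R, G)
FIRST(R) = {ε, int, true}  (via S int else)
FIRST(K) = {ε, int}  (via G int)
FIRST(G) = {ε, int}  (via K)
FOLLOW(S) includes $ since S is the start symbol.
FOLLOW(S): in R→S int else, S is followed by int else with FIRST {int}. Thus FOLLOW(S) = {$, int}.
FOLLOW(R): in S→R, the suffix after R is empty, so FOLLOW(R) ⊇ FOLLOW(S) = {$, int}. Thus FOLLOW(R) = {$, int}.
FOLLOW(G): in S→G, the suffix after G is empty, so FOLLOW(G) ⊇ FOLLOW(S) = {$, int}; in K→G int, G is followed by int with FIRST {int}. Thus FOLLOW(G) = {$, int}.
FOLLOW(K): in G→K, the suffix after K is empty, so FOLLOW(K) ⊇ FOLLOW(G) = {$, int}. Thus FOLLOW(K) = {$, int}.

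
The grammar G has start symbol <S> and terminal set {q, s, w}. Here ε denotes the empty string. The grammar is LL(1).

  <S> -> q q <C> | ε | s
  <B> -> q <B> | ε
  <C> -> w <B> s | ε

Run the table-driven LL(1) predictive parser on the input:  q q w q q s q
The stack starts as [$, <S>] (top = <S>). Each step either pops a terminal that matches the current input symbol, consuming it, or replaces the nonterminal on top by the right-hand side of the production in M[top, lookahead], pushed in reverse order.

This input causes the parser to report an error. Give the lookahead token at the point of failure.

      Stack      Input            Action
   1  $ <S>      q q w q q s q $  expand <S> -> q q <C>
   2  $ <C> q q  q q w q q s q $  match q
   3  $ <C> q    q w q q s q $    match q
   4  $ <C>      w q q s q $      expand <C> -> w <B> s
   5  $ s <B> w  w q q s q $      match w
   6  $ s <B>    q q s q $        expand <B> -> q <B>
   7  $ s <B> q  q q s q $        match q
   8  $ s <B>    q s q $          expand <B> -> q <B>
   9  $ s <B> q  q s q $          match q
  10  $ s <B>    s q $            expand <B> -> ε
  11  $ s        s q $            match s
  12  $          q $              error: stack empty but input remains

q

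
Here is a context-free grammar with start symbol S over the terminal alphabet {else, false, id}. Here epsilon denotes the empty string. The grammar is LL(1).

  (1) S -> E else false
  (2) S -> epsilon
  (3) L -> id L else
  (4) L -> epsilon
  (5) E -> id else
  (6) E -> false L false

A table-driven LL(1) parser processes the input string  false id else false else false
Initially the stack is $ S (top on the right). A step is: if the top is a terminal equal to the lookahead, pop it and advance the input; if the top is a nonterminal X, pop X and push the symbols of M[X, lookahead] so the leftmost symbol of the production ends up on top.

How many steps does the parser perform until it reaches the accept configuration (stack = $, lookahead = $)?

10

step 1: stack=$ S  input=false id else false else false $  — expand S -> E else false
step 2: stack=$ false else E  input=false id else false else false $  — expand E -> false L false
step 3: stack=$ false else false L false  input=false id else false else false $  — match false
step 4: stack=$ false else false L  input=id else false else false $  — expand L -> id L else
step 5: stack=$ false else false else L id  input=id else false else false $  — match id
step 6: stack=$ false else false else L  input=else false else false $  — expand L -> epsilon
step 7: stack=$ false else false else  input=else false else false $  — match else
step 8: stack=$ false else false  input=false else false $  — match false
step 9: stack=$ false else  input=else false $  — match else
step 10: stack=$ false  input=false $  — match false
Accept reached after 10 steps.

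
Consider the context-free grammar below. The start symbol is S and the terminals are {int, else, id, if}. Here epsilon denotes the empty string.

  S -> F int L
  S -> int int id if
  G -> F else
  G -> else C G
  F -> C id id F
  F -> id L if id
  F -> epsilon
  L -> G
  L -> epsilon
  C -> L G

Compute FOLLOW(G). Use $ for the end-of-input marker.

{$, else, id, if}

FIRST(S) = {else, id, int}  (via F int L)
FIRST(G) = {else, id}  (via F else)
FIRST(L) = {epsilon, else, id}  (via G)
FIRST(C) = {else, id}  (via L G)
FIRST(F) = {epsilon, else, id}  (via C id id F)
FOLLOW(S) includes $ since S is the start symbol.
FOLLOW(S): S appears on no right-hand side. Thus FOLLOW(S) = {$}.
FOLLOW(F): in S->F int L, F is followed by int L with FIRST {int}; in G->F else, F is followed by else with FIRST {else}; in F->C id id F, the suffix after F is empty (adds nothing new). Thus FOLLOW(F) = {else, int}.
FOLLOW(L): in S->F int L, the suffix after L is empty, so FOLLOW(L) ⊇ FOLLOW(S) = {$}; in F->id L if id, L is followed by if id with FIRST {if}; in C->L G, L is followed by G with FIRST {else, id}. Thus FOLLOW(L) = {$, else, id, if}.
FOLLOW(C): in G->else C G, C is followed by G with FIRST {else, id}; in F->C id id F, C is followed by id id F with FIRST {id}. Thus FOLLOW(C) = {else, id}.
FOLLOW(G): in G->else C G, the suffix after G is empty (adds nothing new); in L->G, the suffix after G is empty, so FOLLOW(G) ⊇ FOLLOW(L) = {$, else, id, if}; in C->L G, the suffix after G is empty, so FOLLOW(G) ⊇ FOLLOW(C) = {else, id}. Thus FOLLOW(G) = {$, else, id, if}.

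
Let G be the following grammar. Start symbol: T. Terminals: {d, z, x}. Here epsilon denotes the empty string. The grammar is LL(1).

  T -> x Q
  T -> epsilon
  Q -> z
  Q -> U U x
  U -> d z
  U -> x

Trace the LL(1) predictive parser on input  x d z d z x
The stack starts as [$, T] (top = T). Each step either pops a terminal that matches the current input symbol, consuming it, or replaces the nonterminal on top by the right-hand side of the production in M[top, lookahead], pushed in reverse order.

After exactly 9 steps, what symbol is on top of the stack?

x

step 1: stack=$ T  input=x d z d z x $  — expand T -> x Q
step 2: stack=$ Q x  input=x d z d z x $  — match x
step 3: stack=$ Q  input=d z d z x $  — expand Q -> U U x
step 4: stack=$ x U U  input=d z d z x $  — expand U -> d z
step 5: stack=$ x U z d  input=d z d z x $  — match d
step 6: stack=$ x U z  input=z d z x $  — match z
step 7: stack=$ x U  input=d z x $  — expand U -> d z
step 8: stack=$ x z d  input=d z x $  — match d
step 9: stack=$ x z  input=z x $  — match z
Stack after step 9: $ x (top = x).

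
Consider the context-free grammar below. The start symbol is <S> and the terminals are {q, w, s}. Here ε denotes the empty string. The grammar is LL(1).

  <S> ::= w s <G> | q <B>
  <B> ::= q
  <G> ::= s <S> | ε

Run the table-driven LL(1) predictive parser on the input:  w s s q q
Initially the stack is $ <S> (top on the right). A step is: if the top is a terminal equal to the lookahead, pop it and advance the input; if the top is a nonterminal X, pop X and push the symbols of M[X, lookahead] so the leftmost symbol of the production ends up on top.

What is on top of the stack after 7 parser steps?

<B>

step 1: stack=$ <S>  input=w s s q q $  — expand <S> ::= w s <G>
step 2: stack=$ <G> s w  input=w s s q q $  — match w
step 3: stack=$ <G> s  input=s s q q $  — match s
step 4: stack=$ <G>  input=s q q $  — expand <G> ::= s <S>
step 5: stack=$ <S> s  input=s q q $  — match s
step 6: stack=$ <S>  input=q q $  — expand <S> ::= q <B>
step 7: stack=$ <B> q  input=q q $  — match q
Stack after step 7: $ <B> (top = <B>).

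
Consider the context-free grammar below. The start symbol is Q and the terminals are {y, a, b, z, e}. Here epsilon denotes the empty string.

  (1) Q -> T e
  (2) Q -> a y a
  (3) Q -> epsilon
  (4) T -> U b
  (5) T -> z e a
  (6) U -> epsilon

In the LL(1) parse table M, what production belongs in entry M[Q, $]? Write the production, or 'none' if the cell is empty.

FIRST(U) = {epsilon}
FIRST(T) = {b, z}  (via U b)
FIRST(Q) = {epsilon, a, b, z}  (via T e)
FOLLOW(Q) includes $ since Q is the start symbol.
FOLLOW(Q): Q appears on no right-hand side. Thus FOLLOW(Q) = {$}.
For Q -> T e: FIRST(T e) = {b, z}, so it goes in M[Q, t] for t ∈ {b, z}.
For Q -> a y a: FIRST(a y a) = {a}, so it goes in M[Q, t] for t ∈ {a}.
For Q -> epsilon: FIRST(epsilon) = {epsilon}, so it goes in M[Q, t] for t ∈ {}; since epsilon ∈ FIRST, also for every t ∈ FOLLOW(Q) = {$}.

Q -> epsilon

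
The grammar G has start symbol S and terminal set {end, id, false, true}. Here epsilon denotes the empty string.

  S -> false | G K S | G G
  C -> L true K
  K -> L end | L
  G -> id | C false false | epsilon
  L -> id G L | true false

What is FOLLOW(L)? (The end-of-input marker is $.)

{$, end, false, id, true}

FIRST(L) = {id, true}
FIRST(C) = {id, true}  (via L true K)
FIRST(K) = {id, true}  (via L end, L)
FIRST(G) = {epsilon, id, true}  (via C false false)
FIRST(S) = {epsilon, false, id, true}  (via G K S, G G)
FOLLOW(S) includes $ since S is the start symbol.
FOLLOW(S): in S->G K S, the suffix after S is empty (adds nothing new). Thus FOLLOW(S) = {$}.
FOLLOW(C): in G->C false false, C is followed by false false with FIRST {false}. Thus FOLLOW(C) = {false}.
FOLLOW(K): in S->G K S, K is followed by S with FIRST {epsilon, false, id, true}; in S->G K S, the suffix after K is nullable, so FOLLOW(K) ⊇ FOLLOW(S) = {$}; in C->L true K, the suffix after K is empty, so FOLLOW(K) ⊇ FOLLOW(C) = {false}. Thus FOLLOW(K) = {$, false, id, true}.
FOLLOW(G): in S->G K S, G is followed by K S with FIRST {id, true}; in S->G G (occurrence 1), G is followed by G with FIRST {epsilon, id, true}; in S->G G (occurrence 1), the suffix after G is nullable, so FOLLOW(G) ⊇ FOLLOW(S) = {$}; in S->G G (occurrence 2), the suffix after G is empty, so FOLLOW(G) ⊇ FOLLOW(S) = {$}; in L->id G L, G is followed by L with FIRST {id, true}. Thus FOLLOW(G) = {$, id, true}.
FOLLOW(L): in C->L true K, L is followed by true K with FIRST {true}; in K->L end, L is followed by end with FIRST {end}; in K->L, the suffix after L is empty, so FOLLOW(L) ⊇ FOLLOW(K) = {$, false, id, true}; in L->id G L, the suffix after L is empty (adds nothing new). Thus FOLLOW(L) = {$, end, false, id, true}.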